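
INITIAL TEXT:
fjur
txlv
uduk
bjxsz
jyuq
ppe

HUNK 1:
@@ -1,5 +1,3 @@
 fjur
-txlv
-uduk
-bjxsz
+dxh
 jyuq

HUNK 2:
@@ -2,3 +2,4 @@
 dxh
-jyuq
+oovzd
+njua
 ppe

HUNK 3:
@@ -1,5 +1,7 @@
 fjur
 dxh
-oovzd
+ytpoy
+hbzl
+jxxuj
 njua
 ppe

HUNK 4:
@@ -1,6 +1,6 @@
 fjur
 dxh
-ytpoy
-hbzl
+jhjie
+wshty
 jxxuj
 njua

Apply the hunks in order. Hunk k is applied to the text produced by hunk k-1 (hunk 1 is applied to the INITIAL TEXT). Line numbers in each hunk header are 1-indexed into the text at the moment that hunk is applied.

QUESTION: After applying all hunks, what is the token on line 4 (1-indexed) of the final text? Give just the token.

Answer: wshty

Derivation:
Hunk 1: at line 1 remove [txlv,uduk,bjxsz] add [dxh] -> 4 lines: fjur dxh jyuq ppe
Hunk 2: at line 2 remove [jyuq] add [oovzd,njua] -> 5 lines: fjur dxh oovzd njua ppe
Hunk 3: at line 1 remove [oovzd] add [ytpoy,hbzl,jxxuj] -> 7 lines: fjur dxh ytpoy hbzl jxxuj njua ppe
Hunk 4: at line 1 remove [ytpoy,hbzl] add [jhjie,wshty] -> 7 lines: fjur dxh jhjie wshty jxxuj njua ppe
Final line 4: wshty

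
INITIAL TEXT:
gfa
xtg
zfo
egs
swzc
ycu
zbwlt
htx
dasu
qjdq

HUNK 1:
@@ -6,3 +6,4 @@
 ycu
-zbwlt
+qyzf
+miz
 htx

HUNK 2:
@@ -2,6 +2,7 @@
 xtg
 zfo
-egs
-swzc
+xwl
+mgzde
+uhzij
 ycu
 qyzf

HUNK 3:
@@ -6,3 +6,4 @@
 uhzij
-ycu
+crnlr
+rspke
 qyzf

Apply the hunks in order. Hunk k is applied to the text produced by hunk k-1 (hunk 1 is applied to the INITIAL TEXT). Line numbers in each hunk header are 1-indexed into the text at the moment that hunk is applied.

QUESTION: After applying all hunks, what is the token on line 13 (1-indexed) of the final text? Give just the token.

Answer: qjdq

Derivation:
Hunk 1: at line 6 remove [zbwlt] add [qyzf,miz] -> 11 lines: gfa xtg zfo egs swzc ycu qyzf miz htx dasu qjdq
Hunk 2: at line 2 remove [egs,swzc] add [xwl,mgzde,uhzij] -> 12 lines: gfa xtg zfo xwl mgzde uhzij ycu qyzf miz htx dasu qjdq
Hunk 3: at line 6 remove [ycu] add [crnlr,rspke] -> 13 lines: gfa xtg zfo xwl mgzde uhzij crnlr rspke qyzf miz htx dasu qjdq
Final line 13: qjdq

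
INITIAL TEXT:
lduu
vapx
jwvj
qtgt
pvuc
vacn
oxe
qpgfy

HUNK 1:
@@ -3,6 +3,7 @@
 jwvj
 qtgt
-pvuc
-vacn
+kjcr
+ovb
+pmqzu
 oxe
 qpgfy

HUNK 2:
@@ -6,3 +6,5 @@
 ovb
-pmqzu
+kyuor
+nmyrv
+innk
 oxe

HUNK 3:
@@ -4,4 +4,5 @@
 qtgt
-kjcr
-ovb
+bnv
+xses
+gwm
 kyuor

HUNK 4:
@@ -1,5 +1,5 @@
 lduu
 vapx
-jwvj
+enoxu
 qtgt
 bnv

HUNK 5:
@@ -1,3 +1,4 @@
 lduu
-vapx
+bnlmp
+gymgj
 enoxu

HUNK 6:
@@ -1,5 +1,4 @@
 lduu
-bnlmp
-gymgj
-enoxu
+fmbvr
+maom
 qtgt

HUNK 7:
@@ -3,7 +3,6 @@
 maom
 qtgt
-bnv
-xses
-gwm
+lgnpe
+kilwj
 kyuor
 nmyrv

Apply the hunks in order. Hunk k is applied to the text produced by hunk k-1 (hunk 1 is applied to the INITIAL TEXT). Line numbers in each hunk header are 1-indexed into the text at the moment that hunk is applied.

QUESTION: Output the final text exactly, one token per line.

Hunk 1: at line 3 remove [pvuc,vacn] add [kjcr,ovb,pmqzu] -> 9 lines: lduu vapx jwvj qtgt kjcr ovb pmqzu oxe qpgfy
Hunk 2: at line 6 remove [pmqzu] add [kyuor,nmyrv,innk] -> 11 lines: lduu vapx jwvj qtgt kjcr ovb kyuor nmyrv innk oxe qpgfy
Hunk 3: at line 4 remove [kjcr,ovb] add [bnv,xses,gwm] -> 12 lines: lduu vapx jwvj qtgt bnv xses gwm kyuor nmyrv innk oxe qpgfy
Hunk 4: at line 1 remove [jwvj] add [enoxu] -> 12 lines: lduu vapx enoxu qtgt bnv xses gwm kyuor nmyrv innk oxe qpgfy
Hunk 5: at line 1 remove [vapx] add [bnlmp,gymgj] -> 13 lines: lduu bnlmp gymgj enoxu qtgt bnv xses gwm kyuor nmyrv innk oxe qpgfy
Hunk 6: at line 1 remove [bnlmp,gymgj,enoxu] add [fmbvr,maom] -> 12 lines: lduu fmbvr maom qtgt bnv xses gwm kyuor nmyrv innk oxe qpgfy
Hunk 7: at line 3 remove [bnv,xses,gwm] add [lgnpe,kilwj] -> 11 lines: lduu fmbvr maom qtgt lgnpe kilwj kyuor nmyrv innk oxe qpgfy

Answer: lduu
fmbvr
maom
qtgt
lgnpe
kilwj
kyuor
nmyrv
innk
oxe
qpgfy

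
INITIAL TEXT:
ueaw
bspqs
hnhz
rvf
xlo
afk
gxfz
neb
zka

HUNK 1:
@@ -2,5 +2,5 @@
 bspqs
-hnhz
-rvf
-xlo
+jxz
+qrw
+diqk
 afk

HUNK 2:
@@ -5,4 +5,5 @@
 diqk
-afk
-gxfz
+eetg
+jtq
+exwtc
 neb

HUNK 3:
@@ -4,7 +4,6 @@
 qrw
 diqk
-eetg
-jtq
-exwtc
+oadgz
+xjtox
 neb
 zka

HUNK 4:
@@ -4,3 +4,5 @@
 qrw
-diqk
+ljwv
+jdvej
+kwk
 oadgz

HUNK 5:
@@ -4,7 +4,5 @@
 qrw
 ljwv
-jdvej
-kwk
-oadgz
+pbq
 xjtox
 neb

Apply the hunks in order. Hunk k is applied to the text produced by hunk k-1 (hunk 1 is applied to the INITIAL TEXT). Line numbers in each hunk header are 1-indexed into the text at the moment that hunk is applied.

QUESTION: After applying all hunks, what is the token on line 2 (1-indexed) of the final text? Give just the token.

Hunk 1: at line 2 remove [hnhz,rvf,xlo] add [jxz,qrw,diqk] -> 9 lines: ueaw bspqs jxz qrw diqk afk gxfz neb zka
Hunk 2: at line 5 remove [afk,gxfz] add [eetg,jtq,exwtc] -> 10 lines: ueaw bspqs jxz qrw diqk eetg jtq exwtc neb zka
Hunk 3: at line 4 remove [eetg,jtq,exwtc] add [oadgz,xjtox] -> 9 lines: ueaw bspqs jxz qrw diqk oadgz xjtox neb zka
Hunk 4: at line 4 remove [diqk] add [ljwv,jdvej,kwk] -> 11 lines: ueaw bspqs jxz qrw ljwv jdvej kwk oadgz xjtox neb zka
Hunk 5: at line 4 remove [jdvej,kwk,oadgz] add [pbq] -> 9 lines: ueaw bspqs jxz qrw ljwv pbq xjtox neb zka
Final line 2: bspqs

Answer: bspqs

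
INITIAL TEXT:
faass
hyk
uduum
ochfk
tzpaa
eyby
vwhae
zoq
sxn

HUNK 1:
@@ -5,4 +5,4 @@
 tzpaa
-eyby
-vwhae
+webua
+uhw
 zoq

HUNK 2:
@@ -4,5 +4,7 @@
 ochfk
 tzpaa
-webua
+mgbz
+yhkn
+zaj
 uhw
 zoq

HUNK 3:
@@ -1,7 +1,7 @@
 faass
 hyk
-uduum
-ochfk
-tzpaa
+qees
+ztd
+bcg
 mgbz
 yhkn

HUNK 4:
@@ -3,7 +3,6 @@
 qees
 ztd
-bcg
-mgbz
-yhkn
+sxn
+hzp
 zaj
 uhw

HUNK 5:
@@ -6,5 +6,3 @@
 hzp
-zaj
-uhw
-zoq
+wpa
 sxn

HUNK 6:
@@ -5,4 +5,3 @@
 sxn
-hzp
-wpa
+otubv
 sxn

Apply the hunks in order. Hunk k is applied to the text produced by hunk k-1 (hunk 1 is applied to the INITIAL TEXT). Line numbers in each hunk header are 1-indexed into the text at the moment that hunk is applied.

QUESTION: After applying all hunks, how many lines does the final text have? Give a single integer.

Hunk 1: at line 5 remove [eyby,vwhae] add [webua,uhw] -> 9 lines: faass hyk uduum ochfk tzpaa webua uhw zoq sxn
Hunk 2: at line 4 remove [webua] add [mgbz,yhkn,zaj] -> 11 lines: faass hyk uduum ochfk tzpaa mgbz yhkn zaj uhw zoq sxn
Hunk 3: at line 1 remove [uduum,ochfk,tzpaa] add [qees,ztd,bcg] -> 11 lines: faass hyk qees ztd bcg mgbz yhkn zaj uhw zoq sxn
Hunk 4: at line 3 remove [bcg,mgbz,yhkn] add [sxn,hzp] -> 10 lines: faass hyk qees ztd sxn hzp zaj uhw zoq sxn
Hunk 5: at line 6 remove [zaj,uhw,zoq] add [wpa] -> 8 lines: faass hyk qees ztd sxn hzp wpa sxn
Hunk 6: at line 5 remove [hzp,wpa] add [otubv] -> 7 lines: faass hyk qees ztd sxn otubv sxn
Final line count: 7

Answer: 7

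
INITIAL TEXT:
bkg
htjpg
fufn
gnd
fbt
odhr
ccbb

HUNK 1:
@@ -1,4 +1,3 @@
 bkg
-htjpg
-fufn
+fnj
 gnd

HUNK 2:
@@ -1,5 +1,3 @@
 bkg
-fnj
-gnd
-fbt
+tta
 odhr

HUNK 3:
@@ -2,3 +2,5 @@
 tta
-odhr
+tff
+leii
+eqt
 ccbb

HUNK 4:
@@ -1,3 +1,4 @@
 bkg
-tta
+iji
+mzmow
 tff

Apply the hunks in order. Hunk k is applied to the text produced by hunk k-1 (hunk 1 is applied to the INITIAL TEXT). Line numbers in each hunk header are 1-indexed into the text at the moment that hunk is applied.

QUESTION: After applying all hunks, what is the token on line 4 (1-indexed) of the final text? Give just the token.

Hunk 1: at line 1 remove [htjpg,fufn] add [fnj] -> 6 lines: bkg fnj gnd fbt odhr ccbb
Hunk 2: at line 1 remove [fnj,gnd,fbt] add [tta] -> 4 lines: bkg tta odhr ccbb
Hunk 3: at line 2 remove [odhr] add [tff,leii,eqt] -> 6 lines: bkg tta tff leii eqt ccbb
Hunk 4: at line 1 remove [tta] add [iji,mzmow] -> 7 lines: bkg iji mzmow tff leii eqt ccbb
Final line 4: tff

Answer: tff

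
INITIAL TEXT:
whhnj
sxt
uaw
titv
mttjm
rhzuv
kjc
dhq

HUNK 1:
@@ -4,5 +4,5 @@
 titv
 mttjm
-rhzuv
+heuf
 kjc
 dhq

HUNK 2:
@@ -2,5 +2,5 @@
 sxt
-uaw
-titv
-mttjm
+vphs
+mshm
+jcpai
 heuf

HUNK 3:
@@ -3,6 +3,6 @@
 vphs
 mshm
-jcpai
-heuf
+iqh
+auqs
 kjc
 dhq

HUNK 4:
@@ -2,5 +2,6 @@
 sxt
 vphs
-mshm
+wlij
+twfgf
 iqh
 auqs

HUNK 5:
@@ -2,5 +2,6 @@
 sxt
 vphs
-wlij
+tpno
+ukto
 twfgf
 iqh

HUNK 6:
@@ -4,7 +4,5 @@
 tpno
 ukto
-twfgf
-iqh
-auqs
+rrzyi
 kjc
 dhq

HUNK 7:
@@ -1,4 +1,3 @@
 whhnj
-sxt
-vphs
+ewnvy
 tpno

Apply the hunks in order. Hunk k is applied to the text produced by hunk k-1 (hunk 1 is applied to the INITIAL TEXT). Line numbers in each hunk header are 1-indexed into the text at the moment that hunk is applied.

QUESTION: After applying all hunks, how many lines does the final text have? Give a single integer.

Hunk 1: at line 4 remove [rhzuv] add [heuf] -> 8 lines: whhnj sxt uaw titv mttjm heuf kjc dhq
Hunk 2: at line 2 remove [uaw,titv,mttjm] add [vphs,mshm,jcpai] -> 8 lines: whhnj sxt vphs mshm jcpai heuf kjc dhq
Hunk 3: at line 3 remove [jcpai,heuf] add [iqh,auqs] -> 8 lines: whhnj sxt vphs mshm iqh auqs kjc dhq
Hunk 4: at line 2 remove [mshm] add [wlij,twfgf] -> 9 lines: whhnj sxt vphs wlij twfgf iqh auqs kjc dhq
Hunk 5: at line 2 remove [wlij] add [tpno,ukto] -> 10 lines: whhnj sxt vphs tpno ukto twfgf iqh auqs kjc dhq
Hunk 6: at line 4 remove [twfgf,iqh,auqs] add [rrzyi] -> 8 lines: whhnj sxt vphs tpno ukto rrzyi kjc dhq
Hunk 7: at line 1 remove [sxt,vphs] add [ewnvy] -> 7 lines: whhnj ewnvy tpno ukto rrzyi kjc dhq
Final line count: 7

Answer: 7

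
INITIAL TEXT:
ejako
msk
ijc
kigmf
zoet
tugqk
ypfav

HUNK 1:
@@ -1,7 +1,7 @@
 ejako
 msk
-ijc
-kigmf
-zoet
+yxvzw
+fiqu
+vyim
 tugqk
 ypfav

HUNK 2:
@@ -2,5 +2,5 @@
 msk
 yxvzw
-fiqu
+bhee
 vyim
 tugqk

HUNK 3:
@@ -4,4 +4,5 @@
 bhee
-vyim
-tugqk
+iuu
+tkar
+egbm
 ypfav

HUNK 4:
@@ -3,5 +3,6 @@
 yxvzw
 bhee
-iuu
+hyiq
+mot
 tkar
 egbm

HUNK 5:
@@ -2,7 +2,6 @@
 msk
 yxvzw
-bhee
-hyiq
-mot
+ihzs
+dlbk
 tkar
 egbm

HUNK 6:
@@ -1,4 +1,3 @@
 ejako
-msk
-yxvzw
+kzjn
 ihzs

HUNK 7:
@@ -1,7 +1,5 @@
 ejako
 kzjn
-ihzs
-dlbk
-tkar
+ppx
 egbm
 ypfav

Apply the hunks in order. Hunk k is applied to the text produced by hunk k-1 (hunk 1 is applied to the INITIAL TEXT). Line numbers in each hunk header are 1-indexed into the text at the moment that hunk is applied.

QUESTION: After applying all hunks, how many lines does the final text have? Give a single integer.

Hunk 1: at line 1 remove [ijc,kigmf,zoet] add [yxvzw,fiqu,vyim] -> 7 lines: ejako msk yxvzw fiqu vyim tugqk ypfav
Hunk 2: at line 2 remove [fiqu] add [bhee] -> 7 lines: ejako msk yxvzw bhee vyim tugqk ypfav
Hunk 3: at line 4 remove [vyim,tugqk] add [iuu,tkar,egbm] -> 8 lines: ejako msk yxvzw bhee iuu tkar egbm ypfav
Hunk 4: at line 3 remove [iuu] add [hyiq,mot] -> 9 lines: ejako msk yxvzw bhee hyiq mot tkar egbm ypfav
Hunk 5: at line 2 remove [bhee,hyiq,mot] add [ihzs,dlbk] -> 8 lines: ejako msk yxvzw ihzs dlbk tkar egbm ypfav
Hunk 6: at line 1 remove [msk,yxvzw] add [kzjn] -> 7 lines: ejako kzjn ihzs dlbk tkar egbm ypfav
Hunk 7: at line 1 remove [ihzs,dlbk,tkar] add [ppx] -> 5 lines: ejako kzjn ppx egbm ypfav
Final line count: 5

Answer: 5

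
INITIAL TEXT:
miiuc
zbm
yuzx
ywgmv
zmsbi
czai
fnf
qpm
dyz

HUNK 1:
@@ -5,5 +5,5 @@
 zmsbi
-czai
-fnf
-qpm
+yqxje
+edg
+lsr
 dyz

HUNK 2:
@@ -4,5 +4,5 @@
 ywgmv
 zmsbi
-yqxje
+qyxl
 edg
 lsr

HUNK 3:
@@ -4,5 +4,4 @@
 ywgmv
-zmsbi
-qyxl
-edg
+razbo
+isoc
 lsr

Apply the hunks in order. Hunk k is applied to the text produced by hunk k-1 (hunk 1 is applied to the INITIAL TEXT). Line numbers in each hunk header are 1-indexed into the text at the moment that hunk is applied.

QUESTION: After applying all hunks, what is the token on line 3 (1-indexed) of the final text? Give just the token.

Answer: yuzx

Derivation:
Hunk 1: at line 5 remove [czai,fnf,qpm] add [yqxje,edg,lsr] -> 9 lines: miiuc zbm yuzx ywgmv zmsbi yqxje edg lsr dyz
Hunk 2: at line 4 remove [yqxje] add [qyxl] -> 9 lines: miiuc zbm yuzx ywgmv zmsbi qyxl edg lsr dyz
Hunk 3: at line 4 remove [zmsbi,qyxl,edg] add [razbo,isoc] -> 8 lines: miiuc zbm yuzx ywgmv razbo isoc lsr dyz
Final line 3: yuzx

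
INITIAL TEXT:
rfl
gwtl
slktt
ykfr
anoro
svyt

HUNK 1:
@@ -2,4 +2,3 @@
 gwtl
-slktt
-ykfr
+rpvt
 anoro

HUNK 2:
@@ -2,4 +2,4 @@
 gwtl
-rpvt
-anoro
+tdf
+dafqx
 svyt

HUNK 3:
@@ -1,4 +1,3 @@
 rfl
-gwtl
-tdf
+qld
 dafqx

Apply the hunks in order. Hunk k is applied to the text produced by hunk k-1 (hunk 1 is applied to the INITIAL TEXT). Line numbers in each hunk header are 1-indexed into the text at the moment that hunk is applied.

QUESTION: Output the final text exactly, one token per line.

Hunk 1: at line 2 remove [slktt,ykfr] add [rpvt] -> 5 lines: rfl gwtl rpvt anoro svyt
Hunk 2: at line 2 remove [rpvt,anoro] add [tdf,dafqx] -> 5 lines: rfl gwtl tdf dafqx svyt
Hunk 3: at line 1 remove [gwtl,tdf] add [qld] -> 4 lines: rfl qld dafqx svyt

Answer: rfl
qld
dafqx
svyt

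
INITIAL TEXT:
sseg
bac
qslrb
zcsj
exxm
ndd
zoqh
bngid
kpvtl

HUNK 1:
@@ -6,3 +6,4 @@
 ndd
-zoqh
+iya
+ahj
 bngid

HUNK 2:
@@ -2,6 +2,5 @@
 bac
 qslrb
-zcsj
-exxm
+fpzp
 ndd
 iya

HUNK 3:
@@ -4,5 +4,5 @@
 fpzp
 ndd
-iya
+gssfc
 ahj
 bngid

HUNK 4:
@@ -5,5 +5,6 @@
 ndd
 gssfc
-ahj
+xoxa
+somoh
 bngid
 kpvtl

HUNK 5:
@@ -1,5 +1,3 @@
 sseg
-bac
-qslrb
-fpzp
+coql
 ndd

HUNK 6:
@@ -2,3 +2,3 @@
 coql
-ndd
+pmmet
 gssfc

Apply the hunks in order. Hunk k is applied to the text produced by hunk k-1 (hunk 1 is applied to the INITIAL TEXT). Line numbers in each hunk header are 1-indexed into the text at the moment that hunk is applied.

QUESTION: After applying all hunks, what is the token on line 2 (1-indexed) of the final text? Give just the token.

Hunk 1: at line 6 remove [zoqh] add [iya,ahj] -> 10 lines: sseg bac qslrb zcsj exxm ndd iya ahj bngid kpvtl
Hunk 2: at line 2 remove [zcsj,exxm] add [fpzp] -> 9 lines: sseg bac qslrb fpzp ndd iya ahj bngid kpvtl
Hunk 3: at line 4 remove [iya] add [gssfc] -> 9 lines: sseg bac qslrb fpzp ndd gssfc ahj bngid kpvtl
Hunk 4: at line 5 remove [ahj] add [xoxa,somoh] -> 10 lines: sseg bac qslrb fpzp ndd gssfc xoxa somoh bngid kpvtl
Hunk 5: at line 1 remove [bac,qslrb,fpzp] add [coql] -> 8 lines: sseg coql ndd gssfc xoxa somoh bngid kpvtl
Hunk 6: at line 2 remove [ndd] add [pmmet] -> 8 lines: sseg coql pmmet gssfc xoxa somoh bngid kpvtl
Final line 2: coql

Answer: coql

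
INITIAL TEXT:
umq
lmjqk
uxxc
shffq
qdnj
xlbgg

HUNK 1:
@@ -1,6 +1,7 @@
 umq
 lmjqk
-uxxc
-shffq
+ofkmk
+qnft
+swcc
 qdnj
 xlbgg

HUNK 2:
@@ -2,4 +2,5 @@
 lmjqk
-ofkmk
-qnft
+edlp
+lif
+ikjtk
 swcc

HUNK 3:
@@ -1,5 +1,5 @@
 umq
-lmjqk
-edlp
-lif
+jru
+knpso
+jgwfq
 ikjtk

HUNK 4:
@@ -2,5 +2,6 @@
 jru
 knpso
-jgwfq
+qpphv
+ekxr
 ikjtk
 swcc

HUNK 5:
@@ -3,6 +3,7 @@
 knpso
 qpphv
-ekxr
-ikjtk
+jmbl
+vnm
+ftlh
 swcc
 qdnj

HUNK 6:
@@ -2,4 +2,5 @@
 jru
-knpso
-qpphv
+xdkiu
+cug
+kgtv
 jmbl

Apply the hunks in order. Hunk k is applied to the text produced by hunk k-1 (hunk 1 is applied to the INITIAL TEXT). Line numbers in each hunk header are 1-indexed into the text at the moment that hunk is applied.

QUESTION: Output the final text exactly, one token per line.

Hunk 1: at line 1 remove [uxxc,shffq] add [ofkmk,qnft,swcc] -> 7 lines: umq lmjqk ofkmk qnft swcc qdnj xlbgg
Hunk 2: at line 2 remove [ofkmk,qnft] add [edlp,lif,ikjtk] -> 8 lines: umq lmjqk edlp lif ikjtk swcc qdnj xlbgg
Hunk 3: at line 1 remove [lmjqk,edlp,lif] add [jru,knpso,jgwfq] -> 8 lines: umq jru knpso jgwfq ikjtk swcc qdnj xlbgg
Hunk 4: at line 2 remove [jgwfq] add [qpphv,ekxr] -> 9 lines: umq jru knpso qpphv ekxr ikjtk swcc qdnj xlbgg
Hunk 5: at line 3 remove [ekxr,ikjtk] add [jmbl,vnm,ftlh] -> 10 lines: umq jru knpso qpphv jmbl vnm ftlh swcc qdnj xlbgg
Hunk 6: at line 2 remove [knpso,qpphv] add [xdkiu,cug,kgtv] -> 11 lines: umq jru xdkiu cug kgtv jmbl vnm ftlh swcc qdnj xlbgg

Answer: umq
jru
xdkiu
cug
kgtv
jmbl
vnm
ftlh
swcc
qdnj
xlbgg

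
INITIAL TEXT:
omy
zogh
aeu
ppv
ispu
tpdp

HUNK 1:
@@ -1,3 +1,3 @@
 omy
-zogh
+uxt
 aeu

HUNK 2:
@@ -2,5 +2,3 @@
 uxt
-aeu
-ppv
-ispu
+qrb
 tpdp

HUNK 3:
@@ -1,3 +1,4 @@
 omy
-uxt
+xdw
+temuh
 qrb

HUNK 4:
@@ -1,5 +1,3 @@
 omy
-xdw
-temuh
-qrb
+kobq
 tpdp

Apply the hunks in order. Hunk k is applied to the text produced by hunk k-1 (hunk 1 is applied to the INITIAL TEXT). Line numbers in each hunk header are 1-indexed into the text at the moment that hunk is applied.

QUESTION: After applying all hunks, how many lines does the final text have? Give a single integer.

Hunk 1: at line 1 remove [zogh] add [uxt] -> 6 lines: omy uxt aeu ppv ispu tpdp
Hunk 2: at line 2 remove [aeu,ppv,ispu] add [qrb] -> 4 lines: omy uxt qrb tpdp
Hunk 3: at line 1 remove [uxt] add [xdw,temuh] -> 5 lines: omy xdw temuh qrb tpdp
Hunk 4: at line 1 remove [xdw,temuh,qrb] add [kobq] -> 3 lines: omy kobq tpdp
Final line count: 3

Answer: 3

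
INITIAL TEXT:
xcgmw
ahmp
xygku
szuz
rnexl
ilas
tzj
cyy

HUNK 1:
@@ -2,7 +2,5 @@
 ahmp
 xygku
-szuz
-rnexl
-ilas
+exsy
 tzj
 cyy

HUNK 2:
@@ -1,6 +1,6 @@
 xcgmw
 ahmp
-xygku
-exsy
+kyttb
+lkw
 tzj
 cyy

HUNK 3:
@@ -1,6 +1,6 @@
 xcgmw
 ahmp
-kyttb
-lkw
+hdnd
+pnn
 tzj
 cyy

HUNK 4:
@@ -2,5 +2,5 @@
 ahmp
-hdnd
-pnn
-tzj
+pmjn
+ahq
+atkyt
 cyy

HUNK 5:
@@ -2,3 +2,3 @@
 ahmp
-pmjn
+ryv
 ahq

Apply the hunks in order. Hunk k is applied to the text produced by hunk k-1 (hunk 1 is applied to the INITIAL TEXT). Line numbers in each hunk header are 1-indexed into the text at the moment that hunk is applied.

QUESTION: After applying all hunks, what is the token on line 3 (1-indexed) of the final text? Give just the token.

Answer: ryv

Derivation:
Hunk 1: at line 2 remove [szuz,rnexl,ilas] add [exsy] -> 6 lines: xcgmw ahmp xygku exsy tzj cyy
Hunk 2: at line 1 remove [xygku,exsy] add [kyttb,lkw] -> 6 lines: xcgmw ahmp kyttb lkw tzj cyy
Hunk 3: at line 1 remove [kyttb,lkw] add [hdnd,pnn] -> 6 lines: xcgmw ahmp hdnd pnn tzj cyy
Hunk 4: at line 2 remove [hdnd,pnn,tzj] add [pmjn,ahq,atkyt] -> 6 lines: xcgmw ahmp pmjn ahq atkyt cyy
Hunk 5: at line 2 remove [pmjn] add [ryv] -> 6 lines: xcgmw ahmp ryv ahq atkyt cyy
Final line 3: ryv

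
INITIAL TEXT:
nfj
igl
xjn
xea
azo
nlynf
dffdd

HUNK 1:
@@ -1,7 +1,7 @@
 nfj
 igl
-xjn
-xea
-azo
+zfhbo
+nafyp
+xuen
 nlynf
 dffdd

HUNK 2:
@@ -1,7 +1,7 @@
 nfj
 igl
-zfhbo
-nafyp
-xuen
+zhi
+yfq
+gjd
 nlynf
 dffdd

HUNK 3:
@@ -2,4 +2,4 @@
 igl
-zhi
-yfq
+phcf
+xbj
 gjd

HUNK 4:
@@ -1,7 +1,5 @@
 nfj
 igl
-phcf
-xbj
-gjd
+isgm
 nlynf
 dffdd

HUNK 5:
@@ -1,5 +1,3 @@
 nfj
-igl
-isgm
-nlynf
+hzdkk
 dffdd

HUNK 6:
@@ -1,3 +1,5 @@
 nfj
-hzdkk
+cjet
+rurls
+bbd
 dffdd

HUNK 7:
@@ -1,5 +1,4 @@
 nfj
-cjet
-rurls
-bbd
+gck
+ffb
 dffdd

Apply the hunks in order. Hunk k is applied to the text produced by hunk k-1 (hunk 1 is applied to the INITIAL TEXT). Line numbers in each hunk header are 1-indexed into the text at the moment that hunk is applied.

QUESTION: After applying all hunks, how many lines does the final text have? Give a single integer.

Answer: 4

Derivation:
Hunk 1: at line 1 remove [xjn,xea,azo] add [zfhbo,nafyp,xuen] -> 7 lines: nfj igl zfhbo nafyp xuen nlynf dffdd
Hunk 2: at line 1 remove [zfhbo,nafyp,xuen] add [zhi,yfq,gjd] -> 7 lines: nfj igl zhi yfq gjd nlynf dffdd
Hunk 3: at line 2 remove [zhi,yfq] add [phcf,xbj] -> 7 lines: nfj igl phcf xbj gjd nlynf dffdd
Hunk 4: at line 1 remove [phcf,xbj,gjd] add [isgm] -> 5 lines: nfj igl isgm nlynf dffdd
Hunk 5: at line 1 remove [igl,isgm,nlynf] add [hzdkk] -> 3 lines: nfj hzdkk dffdd
Hunk 6: at line 1 remove [hzdkk] add [cjet,rurls,bbd] -> 5 lines: nfj cjet rurls bbd dffdd
Hunk 7: at line 1 remove [cjet,rurls,bbd] add [gck,ffb] -> 4 lines: nfj gck ffb dffdd
Final line count: 4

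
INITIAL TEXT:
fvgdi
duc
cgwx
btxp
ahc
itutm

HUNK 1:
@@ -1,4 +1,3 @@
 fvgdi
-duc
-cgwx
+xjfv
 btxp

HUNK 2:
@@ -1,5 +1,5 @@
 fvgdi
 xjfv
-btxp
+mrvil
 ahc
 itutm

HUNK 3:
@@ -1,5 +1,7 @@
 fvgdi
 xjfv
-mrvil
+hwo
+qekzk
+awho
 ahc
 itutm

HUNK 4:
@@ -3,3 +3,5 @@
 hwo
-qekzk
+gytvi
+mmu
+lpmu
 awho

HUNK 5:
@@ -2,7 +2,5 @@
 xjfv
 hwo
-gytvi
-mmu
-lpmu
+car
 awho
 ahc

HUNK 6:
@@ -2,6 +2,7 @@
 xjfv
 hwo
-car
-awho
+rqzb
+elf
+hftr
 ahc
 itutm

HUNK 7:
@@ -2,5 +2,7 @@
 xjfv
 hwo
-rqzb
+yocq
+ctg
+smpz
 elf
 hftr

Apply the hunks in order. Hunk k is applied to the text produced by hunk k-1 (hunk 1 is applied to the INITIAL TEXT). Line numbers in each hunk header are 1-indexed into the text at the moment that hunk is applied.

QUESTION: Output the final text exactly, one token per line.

Answer: fvgdi
xjfv
hwo
yocq
ctg
smpz
elf
hftr
ahc
itutm

Derivation:
Hunk 1: at line 1 remove [duc,cgwx] add [xjfv] -> 5 lines: fvgdi xjfv btxp ahc itutm
Hunk 2: at line 1 remove [btxp] add [mrvil] -> 5 lines: fvgdi xjfv mrvil ahc itutm
Hunk 3: at line 1 remove [mrvil] add [hwo,qekzk,awho] -> 7 lines: fvgdi xjfv hwo qekzk awho ahc itutm
Hunk 4: at line 3 remove [qekzk] add [gytvi,mmu,lpmu] -> 9 lines: fvgdi xjfv hwo gytvi mmu lpmu awho ahc itutm
Hunk 5: at line 2 remove [gytvi,mmu,lpmu] add [car] -> 7 lines: fvgdi xjfv hwo car awho ahc itutm
Hunk 6: at line 2 remove [car,awho] add [rqzb,elf,hftr] -> 8 lines: fvgdi xjfv hwo rqzb elf hftr ahc itutm
Hunk 7: at line 2 remove [rqzb] add [yocq,ctg,smpz] -> 10 lines: fvgdi xjfv hwo yocq ctg smpz elf hftr ahc itutm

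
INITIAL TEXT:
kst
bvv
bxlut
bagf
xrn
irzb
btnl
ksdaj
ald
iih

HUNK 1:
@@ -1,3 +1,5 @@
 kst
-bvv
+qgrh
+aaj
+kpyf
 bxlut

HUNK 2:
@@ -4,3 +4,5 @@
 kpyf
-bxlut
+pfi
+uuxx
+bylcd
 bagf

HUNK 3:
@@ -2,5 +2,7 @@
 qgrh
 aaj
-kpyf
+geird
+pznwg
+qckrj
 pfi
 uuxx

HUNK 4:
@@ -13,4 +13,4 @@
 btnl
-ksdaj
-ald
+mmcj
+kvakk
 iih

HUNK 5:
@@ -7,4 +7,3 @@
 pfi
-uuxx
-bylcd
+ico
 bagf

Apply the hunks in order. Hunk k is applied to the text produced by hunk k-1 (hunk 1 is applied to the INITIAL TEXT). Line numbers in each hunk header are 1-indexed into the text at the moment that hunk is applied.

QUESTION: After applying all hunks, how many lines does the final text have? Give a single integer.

Answer: 15

Derivation:
Hunk 1: at line 1 remove [bvv] add [qgrh,aaj,kpyf] -> 12 lines: kst qgrh aaj kpyf bxlut bagf xrn irzb btnl ksdaj ald iih
Hunk 2: at line 4 remove [bxlut] add [pfi,uuxx,bylcd] -> 14 lines: kst qgrh aaj kpyf pfi uuxx bylcd bagf xrn irzb btnl ksdaj ald iih
Hunk 3: at line 2 remove [kpyf] add [geird,pznwg,qckrj] -> 16 lines: kst qgrh aaj geird pznwg qckrj pfi uuxx bylcd bagf xrn irzb btnl ksdaj ald iih
Hunk 4: at line 13 remove [ksdaj,ald] add [mmcj,kvakk] -> 16 lines: kst qgrh aaj geird pznwg qckrj pfi uuxx bylcd bagf xrn irzb btnl mmcj kvakk iih
Hunk 5: at line 7 remove [uuxx,bylcd] add [ico] -> 15 lines: kst qgrh aaj geird pznwg qckrj pfi ico bagf xrn irzb btnl mmcj kvakk iih
Final line count: 15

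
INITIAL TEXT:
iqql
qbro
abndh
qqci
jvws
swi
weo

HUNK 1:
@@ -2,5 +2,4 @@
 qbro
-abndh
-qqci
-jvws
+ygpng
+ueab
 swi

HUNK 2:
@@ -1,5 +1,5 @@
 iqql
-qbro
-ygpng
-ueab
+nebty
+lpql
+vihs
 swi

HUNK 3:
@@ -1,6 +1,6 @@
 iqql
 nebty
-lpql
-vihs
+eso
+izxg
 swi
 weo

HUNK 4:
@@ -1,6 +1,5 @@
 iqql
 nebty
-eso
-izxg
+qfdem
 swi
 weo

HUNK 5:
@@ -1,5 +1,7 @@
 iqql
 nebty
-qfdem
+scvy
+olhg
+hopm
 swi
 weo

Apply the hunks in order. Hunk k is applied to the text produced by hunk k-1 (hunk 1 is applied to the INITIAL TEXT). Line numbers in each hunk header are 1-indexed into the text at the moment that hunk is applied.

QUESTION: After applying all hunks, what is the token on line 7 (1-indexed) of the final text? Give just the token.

Hunk 1: at line 2 remove [abndh,qqci,jvws] add [ygpng,ueab] -> 6 lines: iqql qbro ygpng ueab swi weo
Hunk 2: at line 1 remove [qbro,ygpng,ueab] add [nebty,lpql,vihs] -> 6 lines: iqql nebty lpql vihs swi weo
Hunk 3: at line 1 remove [lpql,vihs] add [eso,izxg] -> 6 lines: iqql nebty eso izxg swi weo
Hunk 4: at line 1 remove [eso,izxg] add [qfdem] -> 5 lines: iqql nebty qfdem swi weo
Hunk 5: at line 1 remove [qfdem] add [scvy,olhg,hopm] -> 7 lines: iqql nebty scvy olhg hopm swi weo
Final line 7: weo

Answer: weo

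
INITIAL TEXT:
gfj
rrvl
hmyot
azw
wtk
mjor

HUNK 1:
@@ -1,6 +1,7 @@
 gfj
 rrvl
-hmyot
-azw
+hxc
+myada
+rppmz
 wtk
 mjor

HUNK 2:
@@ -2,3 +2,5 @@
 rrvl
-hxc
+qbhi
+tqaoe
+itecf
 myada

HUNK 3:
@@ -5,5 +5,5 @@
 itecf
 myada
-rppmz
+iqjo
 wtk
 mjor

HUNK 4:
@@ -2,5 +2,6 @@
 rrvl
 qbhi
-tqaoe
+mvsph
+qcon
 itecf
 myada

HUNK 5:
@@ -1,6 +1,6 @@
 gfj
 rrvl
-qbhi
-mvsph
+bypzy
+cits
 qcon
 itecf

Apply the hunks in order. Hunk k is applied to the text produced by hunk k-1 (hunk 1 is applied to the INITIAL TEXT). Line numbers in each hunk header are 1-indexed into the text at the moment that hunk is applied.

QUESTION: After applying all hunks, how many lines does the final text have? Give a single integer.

Hunk 1: at line 1 remove [hmyot,azw] add [hxc,myada,rppmz] -> 7 lines: gfj rrvl hxc myada rppmz wtk mjor
Hunk 2: at line 2 remove [hxc] add [qbhi,tqaoe,itecf] -> 9 lines: gfj rrvl qbhi tqaoe itecf myada rppmz wtk mjor
Hunk 3: at line 5 remove [rppmz] add [iqjo] -> 9 lines: gfj rrvl qbhi tqaoe itecf myada iqjo wtk mjor
Hunk 4: at line 2 remove [tqaoe] add [mvsph,qcon] -> 10 lines: gfj rrvl qbhi mvsph qcon itecf myada iqjo wtk mjor
Hunk 5: at line 1 remove [qbhi,mvsph] add [bypzy,cits] -> 10 lines: gfj rrvl bypzy cits qcon itecf myada iqjo wtk mjor
Final line count: 10

Answer: 10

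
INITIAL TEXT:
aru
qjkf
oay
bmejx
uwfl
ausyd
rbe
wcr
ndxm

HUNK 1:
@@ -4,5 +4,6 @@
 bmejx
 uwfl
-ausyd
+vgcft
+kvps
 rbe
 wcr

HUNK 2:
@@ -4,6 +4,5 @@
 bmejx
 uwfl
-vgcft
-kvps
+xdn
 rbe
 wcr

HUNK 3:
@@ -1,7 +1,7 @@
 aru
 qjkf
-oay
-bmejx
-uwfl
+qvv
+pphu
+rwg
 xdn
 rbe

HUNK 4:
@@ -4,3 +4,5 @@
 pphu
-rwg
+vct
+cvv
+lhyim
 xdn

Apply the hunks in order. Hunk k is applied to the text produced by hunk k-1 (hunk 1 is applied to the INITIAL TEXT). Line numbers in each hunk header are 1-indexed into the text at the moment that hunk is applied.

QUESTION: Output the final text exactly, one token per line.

Hunk 1: at line 4 remove [ausyd] add [vgcft,kvps] -> 10 lines: aru qjkf oay bmejx uwfl vgcft kvps rbe wcr ndxm
Hunk 2: at line 4 remove [vgcft,kvps] add [xdn] -> 9 lines: aru qjkf oay bmejx uwfl xdn rbe wcr ndxm
Hunk 3: at line 1 remove [oay,bmejx,uwfl] add [qvv,pphu,rwg] -> 9 lines: aru qjkf qvv pphu rwg xdn rbe wcr ndxm
Hunk 4: at line 4 remove [rwg] add [vct,cvv,lhyim] -> 11 lines: aru qjkf qvv pphu vct cvv lhyim xdn rbe wcr ndxm

Answer: aru
qjkf
qvv
pphu
vct
cvv
lhyim
xdn
rbe
wcr
ndxm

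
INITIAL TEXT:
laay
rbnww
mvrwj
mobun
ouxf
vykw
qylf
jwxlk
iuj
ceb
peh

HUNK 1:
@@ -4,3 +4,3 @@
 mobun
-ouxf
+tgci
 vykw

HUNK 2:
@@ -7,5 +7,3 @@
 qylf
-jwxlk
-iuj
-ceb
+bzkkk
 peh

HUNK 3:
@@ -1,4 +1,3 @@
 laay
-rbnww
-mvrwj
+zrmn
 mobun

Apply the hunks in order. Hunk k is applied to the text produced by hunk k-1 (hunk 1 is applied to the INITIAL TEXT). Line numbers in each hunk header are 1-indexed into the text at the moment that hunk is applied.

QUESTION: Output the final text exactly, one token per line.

Hunk 1: at line 4 remove [ouxf] add [tgci] -> 11 lines: laay rbnww mvrwj mobun tgci vykw qylf jwxlk iuj ceb peh
Hunk 2: at line 7 remove [jwxlk,iuj,ceb] add [bzkkk] -> 9 lines: laay rbnww mvrwj mobun tgci vykw qylf bzkkk peh
Hunk 3: at line 1 remove [rbnww,mvrwj] add [zrmn] -> 8 lines: laay zrmn mobun tgci vykw qylf bzkkk peh

Answer: laay
zrmn
mobun
tgci
vykw
qylf
bzkkk
peh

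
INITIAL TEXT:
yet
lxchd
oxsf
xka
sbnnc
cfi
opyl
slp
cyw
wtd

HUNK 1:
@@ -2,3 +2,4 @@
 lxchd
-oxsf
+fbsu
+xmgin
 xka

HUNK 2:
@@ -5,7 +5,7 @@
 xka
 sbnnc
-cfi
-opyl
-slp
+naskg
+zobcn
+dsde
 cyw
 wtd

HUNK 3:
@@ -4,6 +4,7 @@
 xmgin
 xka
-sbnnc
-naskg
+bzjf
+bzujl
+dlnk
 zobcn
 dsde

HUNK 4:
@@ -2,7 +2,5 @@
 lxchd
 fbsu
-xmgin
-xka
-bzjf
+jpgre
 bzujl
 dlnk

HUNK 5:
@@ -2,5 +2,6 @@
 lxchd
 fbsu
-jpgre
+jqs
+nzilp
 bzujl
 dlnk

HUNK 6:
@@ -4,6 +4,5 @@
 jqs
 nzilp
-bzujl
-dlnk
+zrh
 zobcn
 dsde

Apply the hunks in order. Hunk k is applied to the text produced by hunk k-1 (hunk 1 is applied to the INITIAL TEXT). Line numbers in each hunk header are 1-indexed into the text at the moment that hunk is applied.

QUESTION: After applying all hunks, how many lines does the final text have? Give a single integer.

Answer: 10

Derivation:
Hunk 1: at line 2 remove [oxsf] add [fbsu,xmgin] -> 11 lines: yet lxchd fbsu xmgin xka sbnnc cfi opyl slp cyw wtd
Hunk 2: at line 5 remove [cfi,opyl,slp] add [naskg,zobcn,dsde] -> 11 lines: yet lxchd fbsu xmgin xka sbnnc naskg zobcn dsde cyw wtd
Hunk 3: at line 4 remove [sbnnc,naskg] add [bzjf,bzujl,dlnk] -> 12 lines: yet lxchd fbsu xmgin xka bzjf bzujl dlnk zobcn dsde cyw wtd
Hunk 4: at line 2 remove [xmgin,xka,bzjf] add [jpgre] -> 10 lines: yet lxchd fbsu jpgre bzujl dlnk zobcn dsde cyw wtd
Hunk 5: at line 2 remove [jpgre] add [jqs,nzilp] -> 11 lines: yet lxchd fbsu jqs nzilp bzujl dlnk zobcn dsde cyw wtd
Hunk 6: at line 4 remove [bzujl,dlnk] add [zrh] -> 10 lines: yet lxchd fbsu jqs nzilp zrh zobcn dsde cyw wtd
Final line count: 10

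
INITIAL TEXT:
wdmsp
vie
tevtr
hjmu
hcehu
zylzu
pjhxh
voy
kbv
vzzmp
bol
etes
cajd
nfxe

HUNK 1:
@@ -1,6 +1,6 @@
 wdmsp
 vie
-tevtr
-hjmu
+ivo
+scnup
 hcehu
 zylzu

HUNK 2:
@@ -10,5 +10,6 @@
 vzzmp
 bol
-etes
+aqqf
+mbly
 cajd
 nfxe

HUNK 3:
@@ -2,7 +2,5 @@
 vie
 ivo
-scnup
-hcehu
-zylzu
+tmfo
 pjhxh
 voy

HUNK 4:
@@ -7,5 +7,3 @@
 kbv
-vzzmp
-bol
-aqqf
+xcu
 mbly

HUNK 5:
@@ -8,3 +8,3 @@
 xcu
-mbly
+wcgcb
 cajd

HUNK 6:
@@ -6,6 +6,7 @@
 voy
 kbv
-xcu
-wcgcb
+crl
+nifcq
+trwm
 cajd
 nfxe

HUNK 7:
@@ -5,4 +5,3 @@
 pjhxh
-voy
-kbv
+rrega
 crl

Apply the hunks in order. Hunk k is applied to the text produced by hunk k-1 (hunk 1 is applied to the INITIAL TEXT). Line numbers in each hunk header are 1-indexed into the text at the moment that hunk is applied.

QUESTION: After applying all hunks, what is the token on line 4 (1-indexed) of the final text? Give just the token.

Hunk 1: at line 1 remove [tevtr,hjmu] add [ivo,scnup] -> 14 lines: wdmsp vie ivo scnup hcehu zylzu pjhxh voy kbv vzzmp bol etes cajd nfxe
Hunk 2: at line 10 remove [etes] add [aqqf,mbly] -> 15 lines: wdmsp vie ivo scnup hcehu zylzu pjhxh voy kbv vzzmp bol aqqf mbly cajd nfxe
Hunk 3: at line 2 remove [scnup,hcehu,zylzu] add [tmfo] -> 13 lines: wdmsp vie ivo tmfo pjhxh voy kbv vzzmp bol aqqf mbly cajd nfxe
Hunk 4: at line 7 remove [vzzmp,bol,aqqf] add [xcu] -> 11 lines: wdmsp vie ivo tmfo pjhxh voy kbv xcu mbly cajd nfxe
Hunk 5: at line 8 remove [mbly] add [wcgcb] -> 11 lines: wdmsp vie ivo tmfo pjhxh voy kbv xcu wcgcb cajd nfxe
Hunk 6: at line 6 remove [xcu,wcgcb] add [crl,nifcq,trwm] -> 12 lines: wdmsp vie ivo tmfo pjhxh voy kbv crl nifcq trwm cajd nfxe
Hunk 7: at line 5 remove [voy,kbv] add [rrega] -> 11 lines: wdmsp vie ivo tmfo pjhxh rrega crl nifcq trwm cajd nfxe
Final line 4: tmfo

Answer: tmfo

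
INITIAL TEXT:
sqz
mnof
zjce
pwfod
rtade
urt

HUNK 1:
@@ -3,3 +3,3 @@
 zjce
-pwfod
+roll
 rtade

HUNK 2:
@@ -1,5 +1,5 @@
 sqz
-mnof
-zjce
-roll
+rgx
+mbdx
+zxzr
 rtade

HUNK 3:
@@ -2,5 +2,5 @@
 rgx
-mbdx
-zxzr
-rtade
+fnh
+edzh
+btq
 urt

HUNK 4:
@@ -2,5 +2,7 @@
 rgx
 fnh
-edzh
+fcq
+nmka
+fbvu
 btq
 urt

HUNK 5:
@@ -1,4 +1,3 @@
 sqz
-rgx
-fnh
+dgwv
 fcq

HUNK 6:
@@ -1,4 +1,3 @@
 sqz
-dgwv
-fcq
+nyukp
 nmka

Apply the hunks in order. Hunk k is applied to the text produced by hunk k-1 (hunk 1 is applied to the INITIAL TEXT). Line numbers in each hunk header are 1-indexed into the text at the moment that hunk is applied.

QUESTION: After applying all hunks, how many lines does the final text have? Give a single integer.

Hunk 1: at line 3 remove [pwfod] add [roll] -> 6 lines: sqz mnof zjce roll rtade urt
Hunk 2: at line 1 remove [mnof,zjce,roll] add [rgx,mbdx,zxzr] -> 6 lines: sqz rgx mbdx zxzr rtade urt
Hunk 3: at line 2 remove [mbdx,zxzr,rtade] add [fnh,edzh,btq] -> 6 lines: sqz rgx fnh edzh btq urt
Hunk 4: at line 2 remove [edzh] add [fcq,nmka,fbvu] -> 8 lines: sqz rgx fnh fcq nmka fbvu btq urt
Hunk 5: at line 1 remove [rgx,fnh] add [dgwv] -> 7 lines: sqz dgwv fcq nmka fbvu btq urt
Hunk 6: at line 1 remove [dgwv,fcq] add [nyukp] -> 6 lines: sqz nyukp nmka fbvu btq urt
Final line count: 6

Answer: 6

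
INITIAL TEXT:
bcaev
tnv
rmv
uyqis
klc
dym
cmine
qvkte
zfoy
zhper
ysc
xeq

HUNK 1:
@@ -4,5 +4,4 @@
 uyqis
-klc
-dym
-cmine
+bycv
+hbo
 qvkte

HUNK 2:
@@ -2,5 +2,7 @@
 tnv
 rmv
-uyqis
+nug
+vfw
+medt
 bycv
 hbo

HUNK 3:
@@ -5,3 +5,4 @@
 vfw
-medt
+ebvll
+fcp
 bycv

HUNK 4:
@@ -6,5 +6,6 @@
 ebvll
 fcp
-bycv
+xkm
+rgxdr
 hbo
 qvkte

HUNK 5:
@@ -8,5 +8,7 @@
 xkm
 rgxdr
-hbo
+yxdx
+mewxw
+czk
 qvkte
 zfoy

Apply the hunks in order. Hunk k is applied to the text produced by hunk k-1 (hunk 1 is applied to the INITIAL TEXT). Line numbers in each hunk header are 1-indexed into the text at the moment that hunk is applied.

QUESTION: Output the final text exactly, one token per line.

Answer: bcaev
tnv
rmv
nug
vfw
ebvll
fcp
xkm
rgxdr
yxdx
mewxw
czk
qvkte
zfoy
zhper
ysc
xeq

Derivation:
Hunk 1: at line 4 remove [klc,dym,cmine] add [bycv,hbo] -> 11 lines: bcaev tnv rmv uyqis bycv hbo qvkte zfoy zhper ysc xeq
Hunk 2: at line 2 remove [uyqis] add [nug,vfw,medt] -> 13 lines: bcaev tnv rmv nug vfw medt bycv hbo qvkte zfoy zhper ysc xeq
Hunk 3: at line 5 remove [medt] add [ebvll,fcp] -> 14 lines: bcaev tnv rmv nug vfw ebvll fcp bycv hbo qvkte zfoy zhper ysc xeq
Hunk 4: at line 6 remove [bycv] add [xkm,rgxdr] -> 15 lines: bcaev tnv rmv nug vfw ebvll fcp xkm rgxdr hbo qvkte zfoy zhper ysc xeq
Hunk 5: at line 8 remove [hbo] add [yxdx,mewxw,czk] -> 17 lines: bcaev tnv rmv nug vfw ebvll fcp xkm rgxdr yxdx mewxw czk qvkte zfoy zhper ysc xeq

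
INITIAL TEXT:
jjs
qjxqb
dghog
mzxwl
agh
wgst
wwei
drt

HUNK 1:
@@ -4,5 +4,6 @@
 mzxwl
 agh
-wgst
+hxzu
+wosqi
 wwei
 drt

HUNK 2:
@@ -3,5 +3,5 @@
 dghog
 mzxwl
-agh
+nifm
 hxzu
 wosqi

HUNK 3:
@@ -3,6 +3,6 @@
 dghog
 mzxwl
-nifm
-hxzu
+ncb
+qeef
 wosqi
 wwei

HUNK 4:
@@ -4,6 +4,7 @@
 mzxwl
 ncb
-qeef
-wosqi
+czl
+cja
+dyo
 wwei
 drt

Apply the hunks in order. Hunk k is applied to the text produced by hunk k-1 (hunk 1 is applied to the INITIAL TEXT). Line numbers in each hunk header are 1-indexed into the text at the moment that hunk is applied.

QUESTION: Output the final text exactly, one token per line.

Answer: jjs
qjxqb
dghog
mzxwl
ncb
czl
cja
dyo
wwei
drt

Derivation:
Hunk 1: at line 4 remove [wgst] add [hxzu,wosqi] -> 9 lines: jjs qjxqb dghog mzxwl agh hxzu wosqi wwei drt
Hunk 2: at line 3 remove [agh] add [nifm] -> 9 lines: jjs qjxqb dghog mzxwl nifm hxzu wosqi wwei drt
Hunk 3: at line 3 remove [nifm,hxzu] add [ncb,qeef] -> 9 lines: jjs qjxqb dghog mzxwl ncb qeef wosqi wwei drt
Hunk 4: at line 4 remove [qeef,wosqi] add [czl,cja,dyo] -> 10 lines: jjs qjxqb dghog mzxwl ncb czl cja dyo wwei drt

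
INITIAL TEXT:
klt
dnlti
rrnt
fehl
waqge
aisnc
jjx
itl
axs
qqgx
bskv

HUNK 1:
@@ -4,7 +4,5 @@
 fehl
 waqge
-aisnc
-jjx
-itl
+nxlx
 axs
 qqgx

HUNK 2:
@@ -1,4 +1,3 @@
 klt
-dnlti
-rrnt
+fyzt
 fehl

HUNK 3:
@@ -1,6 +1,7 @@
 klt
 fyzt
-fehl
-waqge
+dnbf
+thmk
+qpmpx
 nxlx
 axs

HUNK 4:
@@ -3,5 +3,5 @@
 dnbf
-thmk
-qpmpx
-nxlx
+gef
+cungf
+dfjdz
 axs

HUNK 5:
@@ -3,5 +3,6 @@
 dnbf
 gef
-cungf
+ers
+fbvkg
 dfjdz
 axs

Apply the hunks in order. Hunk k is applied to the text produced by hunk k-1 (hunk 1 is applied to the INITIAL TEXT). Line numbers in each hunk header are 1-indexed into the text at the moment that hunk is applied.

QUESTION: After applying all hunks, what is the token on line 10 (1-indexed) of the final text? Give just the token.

Answer: bskv

Derivation:
Hunk 1: at line 4 remove [aisnc,jjx,itl] add [nxlx] -> 9 lines: klt dnlti rrnt fehl waqge nxlx axs qqgx bskv
Hunk 2: at line 1 remove [dnlti,rrnt] add [fyzt] -> 8 lines: klt fyzt fehl waqge nxlx axs qqgx bskv
Hunk 3: at line 1 remove [fehl,waqge] add [dnbf,thmk,qpmpx] -> 9 lines: klt fyzt dnbf thmk qpmpx nxlx axs qqgx bskv
Hunk 4: at line 3 remove [thmk,qpmpx,nxlx] add [gef,cungf,dfjdz] -> 9 lines: klt fyzt dnbf gef cungf dfjdz axs qqgx bskv
Hunk 5: at line 3 remove [cungf] add [ers,fbvkg] -> 10 lines: klt fyzt dnbf gef ers fbvkg dfjdz axs qqgx bskv
Final line 10: bskv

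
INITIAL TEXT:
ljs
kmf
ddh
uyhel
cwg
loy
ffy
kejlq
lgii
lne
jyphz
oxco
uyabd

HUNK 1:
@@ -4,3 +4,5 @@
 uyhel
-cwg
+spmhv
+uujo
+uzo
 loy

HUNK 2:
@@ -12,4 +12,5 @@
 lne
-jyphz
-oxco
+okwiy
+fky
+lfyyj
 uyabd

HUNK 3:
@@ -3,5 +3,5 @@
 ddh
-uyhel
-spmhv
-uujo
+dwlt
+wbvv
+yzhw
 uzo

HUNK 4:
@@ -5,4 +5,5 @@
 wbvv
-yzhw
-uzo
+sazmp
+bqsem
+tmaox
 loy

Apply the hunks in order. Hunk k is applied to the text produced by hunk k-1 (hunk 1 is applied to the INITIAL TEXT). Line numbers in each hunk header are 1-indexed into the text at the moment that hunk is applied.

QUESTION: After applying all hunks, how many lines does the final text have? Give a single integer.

Hunk 1: at line 4 remove [cwg] add [spmhv,uujo,uzo] -> 15 lines: ljs kmf ddh uyhel spmhv uujo uzo loy ffy kejlq lgii lne jyphz oxco uyabd
Hunk 2: at line 12 remove [jyphz,oxco] add [okwiy,fky,lfyyj] -> 16 lines: ljs kmf ddh uyhel spmhv uujo uzo loy ffy kejlq lgii lne okwiy fky lfyyj uyabd
Hunk 3: at line 3 remove [uyhel,spmhv,uujo] add [dwlt,wbvv,yzhw] -> 16 lines: ljs kmf ddh dwlt wbvv yzhw uzo loy ffy kejlq lgii lne okwiy fky lfyyj uyabd
Hunk 4: at line 5 remove [yzhw,uzo] add [sazmp,bqsem,tmaox] -> 17 lines: ljs kmf ddh dwlt wbvv sazmp bqsem tmaox loy ffy kejlq lgii lne okwiy fky lfyyj uyabd
Final line count: 17

Answer: 17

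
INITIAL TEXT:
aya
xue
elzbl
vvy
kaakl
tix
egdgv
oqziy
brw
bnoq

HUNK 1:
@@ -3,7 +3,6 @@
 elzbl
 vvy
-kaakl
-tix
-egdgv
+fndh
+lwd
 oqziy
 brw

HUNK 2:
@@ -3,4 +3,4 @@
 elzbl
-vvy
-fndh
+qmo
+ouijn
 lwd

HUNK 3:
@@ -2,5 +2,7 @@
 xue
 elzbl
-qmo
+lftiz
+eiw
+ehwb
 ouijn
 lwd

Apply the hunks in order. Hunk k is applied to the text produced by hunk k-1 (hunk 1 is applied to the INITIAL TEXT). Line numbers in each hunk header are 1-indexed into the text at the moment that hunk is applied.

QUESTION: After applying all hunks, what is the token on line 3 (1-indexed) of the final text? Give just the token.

Answer: elzbl

Derivation:
Hunk 1: at line 3 remove [kaakl,tix,egdgv] add [fndh,lwd] -> 9 lines: aya xue elzbl vvy fndh lwd oqziy brw bnoq
Hunk 2: at line 3 remove [vvy,fndh] add [qmo,ouijn] -> 9 lines: aya xue elzbl qmo ouijn lwd oqziy brw bnoq
Hunk 3: at line 2 remove [qmo] add [lftiz,eiw,ehwb] -> 11 lines: aya xue elzbl lftiz eiw ehwb ouijn lwd oqziy brw bnoq
Final line 3: elzbl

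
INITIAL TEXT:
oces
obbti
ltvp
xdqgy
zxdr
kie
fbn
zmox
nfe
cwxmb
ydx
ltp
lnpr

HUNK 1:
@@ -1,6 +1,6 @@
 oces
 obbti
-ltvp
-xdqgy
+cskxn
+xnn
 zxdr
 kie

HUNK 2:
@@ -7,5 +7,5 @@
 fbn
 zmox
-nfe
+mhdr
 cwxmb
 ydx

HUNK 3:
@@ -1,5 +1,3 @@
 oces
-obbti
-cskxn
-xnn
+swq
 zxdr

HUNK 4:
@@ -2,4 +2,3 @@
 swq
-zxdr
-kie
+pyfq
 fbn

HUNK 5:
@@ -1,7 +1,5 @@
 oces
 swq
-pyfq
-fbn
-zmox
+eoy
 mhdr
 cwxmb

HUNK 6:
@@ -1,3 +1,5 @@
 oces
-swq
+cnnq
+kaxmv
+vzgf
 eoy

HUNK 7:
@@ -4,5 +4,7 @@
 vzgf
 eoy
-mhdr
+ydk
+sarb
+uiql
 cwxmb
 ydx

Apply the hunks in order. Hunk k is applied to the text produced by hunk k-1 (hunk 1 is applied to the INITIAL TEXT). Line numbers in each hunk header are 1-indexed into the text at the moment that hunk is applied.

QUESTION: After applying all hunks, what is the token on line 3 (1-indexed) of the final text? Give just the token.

Answer: kaxmv

Derivation:
Hunk 1: at line 1 remove [ltvp,xdqgy] add [cskxn,xnn] -> 13 lines: oces obbti cskxn xnn zxdr kie fbn zmox nfe cwxmb ydx ltp lnpr
Hunk 2: at line 7 remove [nfe] add [mhdr] -> 13 lines: oces obbti cskxn xnn zxdr kie fbn zmox mhdr cwxmb ydx ltp lnpr
Hunk 3: at line 1 remove [obbti,cskxn,xnn] add [swq] -> 11 lines: oces swq zxdr kie fbn zmox mhdr cwxmb ydx ltp lnpr
Hunk 4: at line 2 remove [zxdr,kie] add [pyfq] -> 10 lines: oces swq pyfq fbn zmox mhdr cwxmb ydx ltp lnpr
Hunk 5: at line 1 remove [pyfq,fbn,zmox] add [eoy] -> 8 lines: oces swq eoy mhdr cwxmb ydx ltp lnpr
Hunk 6: at line 1 remove [swq] add [cnnq,kaxmv,vzgf] -> 10 lines: oces cnnq kaxmv vzgf eoy mhdr cwxmb ydx ltp lnpr
Hunk 7: at line 4 remove [mhdr] add [ydk,sarb,uiql] -> 12 lines: oces cnnq kaxmv vzgf eoy ydk sarb uiql cwxmb ydx ltp lnpr
Final line 3: kaxmv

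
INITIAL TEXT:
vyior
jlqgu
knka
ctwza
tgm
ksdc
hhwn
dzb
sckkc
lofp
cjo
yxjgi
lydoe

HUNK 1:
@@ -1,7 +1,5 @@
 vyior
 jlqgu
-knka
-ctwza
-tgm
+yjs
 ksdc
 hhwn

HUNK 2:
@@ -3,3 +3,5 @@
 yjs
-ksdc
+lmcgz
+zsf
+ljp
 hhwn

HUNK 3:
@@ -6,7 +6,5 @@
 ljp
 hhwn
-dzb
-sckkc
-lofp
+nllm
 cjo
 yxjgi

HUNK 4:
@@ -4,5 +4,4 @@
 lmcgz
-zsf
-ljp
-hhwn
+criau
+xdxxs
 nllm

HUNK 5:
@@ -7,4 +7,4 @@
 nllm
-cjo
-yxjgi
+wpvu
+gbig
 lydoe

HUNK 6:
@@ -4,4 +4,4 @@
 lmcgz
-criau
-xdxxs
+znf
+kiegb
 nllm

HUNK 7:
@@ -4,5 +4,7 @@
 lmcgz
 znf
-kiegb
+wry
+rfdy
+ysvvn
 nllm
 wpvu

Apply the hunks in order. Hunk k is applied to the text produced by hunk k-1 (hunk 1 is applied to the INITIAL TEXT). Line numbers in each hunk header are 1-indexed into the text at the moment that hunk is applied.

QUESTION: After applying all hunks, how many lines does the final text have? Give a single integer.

Answer: 12

Derivation:
Hunk 1: at line 1 remove [knka,ctwza,tgm] add [yjs] -> 11 lines: vyior jlqgu yjs ksdc hhwn dzb sckkc lofp cjo yxjgi lydoe
Hunk 2: at line 3 remove [ksdc] add [lmcgz,zsf,ljp] -> 13 lines: vyior jlqgu yjs lmcgz zsf ljp hhwn dzb sckkc lofp cjo yxjgi lydoe
Hunk 3: at line 6 remove [dzb,sckkc,lofp] add [nllm] -> 11 lines: vyior jlqgu yjs lmcgz zsf ljp hhwn nllm cjo yxjgi lydoe
Hunk 4: at line 4 remove [zsf,ljp,hhwn] add [criau,xdxxs] -> 10 lines: vyior jlqgu yjs lmcgz criau xdxxs nllm cjo yxjgi lydoe
Hunk 5: at line 7 remove [cjo,yxjgi] add [wpvu,gbig] -> 10 lines: vyior jlqgu yjs lmcgz criau xdxxs nllm wpvu gbig lydoe
Hunk 6: at line 4 remove [criau,xdxxs] add [znf,kiegb] -> 10 lines: vyior jlqgu yjs lmcgz znf kiegb nllm wpvu gbig lydoe
Hunk 7: at line 4 remove [kiegb] add [wry,rfdy,ysvvn] -> 12 lines: vyior jlqgu yjs lmcgz znf wry rfdy ysvvn nllm wpvu gbig lydoe
Final line count: 12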